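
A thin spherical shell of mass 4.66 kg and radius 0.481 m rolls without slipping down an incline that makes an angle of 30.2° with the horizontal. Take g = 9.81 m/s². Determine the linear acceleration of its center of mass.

a ≈ 2.96 m/s²

Translation along the incline: Mg sinθ − f = Ma.
Rotation about the center: fR = Iα with I = (2/3)MR². No-slip gives a = αR, so f = (I/R²)a = (2/3)M a.
Substituting: Mg sinθ = (1 + 0.6667)Ma, so a = g sinθ/(1 + 0.6667) = (9.81) sin 30.2° / 1.667 = 2.961 m/s².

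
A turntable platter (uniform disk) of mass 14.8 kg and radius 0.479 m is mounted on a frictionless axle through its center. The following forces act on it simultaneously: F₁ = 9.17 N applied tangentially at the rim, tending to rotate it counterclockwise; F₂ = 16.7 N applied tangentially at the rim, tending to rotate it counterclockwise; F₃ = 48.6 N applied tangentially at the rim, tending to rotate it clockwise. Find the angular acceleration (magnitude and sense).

I = ½MR² = (1/2)(14.8)(0.479)² = 1.698 kg·m².
Taking counterclockwise as positive: τ₁ = +(9.17)(0.479) = +4.392 N·m; τ₂ = +(16.7)(0.479) = +7.999 N·m; τ₃ = −(48.6)(0.479) = −23.28 N·m.
Net torque τ = -10.89 N·m.
α = τ/I = -10.89/1.698 = -6.413 rad/s².

α ≈ 6.41 rad/s², clockwise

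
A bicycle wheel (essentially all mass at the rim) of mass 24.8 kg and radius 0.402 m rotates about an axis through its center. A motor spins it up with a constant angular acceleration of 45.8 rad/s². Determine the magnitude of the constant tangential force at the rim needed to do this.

F ≈ 457 N

I = MR² = (24.8)(0.402)² = 4.008 kg·m².
The required torque is τ = Iα = (4.008)(45.80) = 183.6 N·m.
A tangential force at the rim gives τ = FR, so F = τ/R = 183.6/0.402 = 456.6 N.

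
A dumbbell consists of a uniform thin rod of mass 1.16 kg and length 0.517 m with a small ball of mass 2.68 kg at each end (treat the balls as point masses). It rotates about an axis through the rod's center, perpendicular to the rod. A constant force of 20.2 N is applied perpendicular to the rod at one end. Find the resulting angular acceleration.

I_rod = (1/12)ML² = (1/12)(1.16)(0.517)² = 0.02584 kg·m².
I_balls = 2·m·(L/2)² = 2(2.68)(0.2585)² = 0.3582 kg·m².
Total I = 0.3840 kg·m².
τ = F·(L/2) = (20.2)(0.259) = 5.222 N·m.
α = τ/I = 5.222/0.3840 = 13.60 rad/s².

α ≈ 13.6 rad/s²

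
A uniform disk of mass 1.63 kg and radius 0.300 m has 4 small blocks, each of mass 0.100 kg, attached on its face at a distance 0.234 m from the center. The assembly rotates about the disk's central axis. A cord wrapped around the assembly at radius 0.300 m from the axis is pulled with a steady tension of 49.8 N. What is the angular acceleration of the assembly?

I_disk = ½MR² = ½(1.63)(0.300)² = 0.07335 kg·m².
I_blocks = 4·m·r² = 4(0.100)(0.234)² = 0.02190 kg·m².
Total I = 0.09525 kg·m².
τ = F r = (49.8)(0.300) = 14.94 N·m.
α = τ/I = 14.94/0.09525 = 156.8 rad/s².

α ≈ 157 rad/s²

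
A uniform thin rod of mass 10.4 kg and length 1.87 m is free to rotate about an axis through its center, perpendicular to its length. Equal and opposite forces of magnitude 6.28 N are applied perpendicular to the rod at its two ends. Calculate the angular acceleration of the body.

α ≈ 3.87 rad/s²

I = (1/12)ML² = (1/12)(10.4)(1.87)² = 3.031 kg·m².
The couple gives τ = F·(L/2) + F·(L/2) = F L = (6.28)(1.87) = 11.74 N·m.
From τ = Iα: α = 11.74/3.031 = 3.875 rad/s².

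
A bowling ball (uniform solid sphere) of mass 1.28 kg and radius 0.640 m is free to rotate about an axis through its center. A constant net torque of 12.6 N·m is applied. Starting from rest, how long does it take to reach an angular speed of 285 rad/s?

I = (2/5)MR² = (2/5)(1.28)(0.640)² = 0.2097 kg·m².
α = τ/I = 12.6/0.2097 = 60.08 rad/s².
ω = αt ⇒ t = ω/α = 285/60.08 = 4.744 s.

t ≈ 4.74 s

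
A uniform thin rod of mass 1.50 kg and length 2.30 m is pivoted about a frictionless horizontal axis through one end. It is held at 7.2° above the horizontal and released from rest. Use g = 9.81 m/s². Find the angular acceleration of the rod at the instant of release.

α ≈ 6.35 rad/s²

About the pivot, I = (1/3)ML² = (1/3)(1.50)(2.30)² = 2.645 kg·m².
The weight acts at the center, a distance L/2 = 1.150 m from the pivot; τ = Mg(L/2) cos 7.2° = 16.79 N·m.
α = τ/I = 16.79/2.645 = 6.347 rad/s².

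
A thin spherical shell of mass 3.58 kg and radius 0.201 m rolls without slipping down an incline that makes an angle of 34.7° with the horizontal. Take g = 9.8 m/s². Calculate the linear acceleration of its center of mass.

Translation along the incline: Mg sinθ − f = Ma.
Rotation about the center: fR = Iα with I = (2/3)MR². No-slip gives a = αR, so f = (I/R²)a = (2/3)M a.
Substituting: Mg sinθ = (1 + 0.6667)Ma, so a = g sinθ/(1 + 0.6667) = (9.8) sin 34.7° / 1.667 = 3.347 m/s².

a ≈ 3.35 m/s²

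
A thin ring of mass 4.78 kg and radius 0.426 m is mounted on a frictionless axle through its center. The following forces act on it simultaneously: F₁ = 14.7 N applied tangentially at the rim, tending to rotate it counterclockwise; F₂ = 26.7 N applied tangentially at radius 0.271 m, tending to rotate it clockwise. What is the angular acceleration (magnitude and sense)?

α ≈ 1.12 rad/s², clockwise

I = MR² = (4.78)(0.426)² = 0.8675 kg·m².
Taking counterclockwise as positive: τ₁ = +(14.7)(0.426) = +6.262 N·m; τ₂ = −(26.7)(0.271) = −7.236 N·m.
Net torque τ = -0.9735 N·m.
α = τ/I = -0.9735/0.8675 = -1.122 rad/s².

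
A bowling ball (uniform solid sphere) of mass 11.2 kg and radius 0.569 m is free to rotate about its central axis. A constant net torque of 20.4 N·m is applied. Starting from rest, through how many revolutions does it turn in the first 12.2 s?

I = (2/5)MR² = (2/5)(11.2)(0.569)² = 1.450 kg·m².
α = τ/I = 20.4/1.450 = 14.06 rad/s².
θ = ½αt² = ½(14.06)(12.2)² = 1047 rad.
Revolutions = θ/(2π) = 166.6.

≈ 167 revolutions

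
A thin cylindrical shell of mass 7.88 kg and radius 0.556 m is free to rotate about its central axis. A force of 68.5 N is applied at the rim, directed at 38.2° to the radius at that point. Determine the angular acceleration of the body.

α ≈ 9.67 rad/s²

I = MR² = (7.88)(0.556)² = 2.436 kg·m².
Only the tangential component produces torque: τ = F R sinθ = (68.5)(0.556) sin 38.2° = 23.55 N·m.
From τ = Iα: α = 23.55/2.436 = 9.669 rad/s².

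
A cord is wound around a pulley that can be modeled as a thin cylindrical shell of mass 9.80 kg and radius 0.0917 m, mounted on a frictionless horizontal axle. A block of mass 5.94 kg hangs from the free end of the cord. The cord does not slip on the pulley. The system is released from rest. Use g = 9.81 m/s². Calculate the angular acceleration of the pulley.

α ≈ 40.4 rad/s²

I = MR² = (9.80)(0.0917)² = 0.08241 kg·m².
Block: mg − T = ma. Pulley: TR = Iα. No-slip: a = αR, so T = (I/R²)a = 9.800·a.
Then mg = (m + 9.800)a, so a = (5.94)(9.81)/(5.94 + 9.800) = 3.702 m/s².
α = a/R = 3.702/0.0917 = 40.37 rad/s².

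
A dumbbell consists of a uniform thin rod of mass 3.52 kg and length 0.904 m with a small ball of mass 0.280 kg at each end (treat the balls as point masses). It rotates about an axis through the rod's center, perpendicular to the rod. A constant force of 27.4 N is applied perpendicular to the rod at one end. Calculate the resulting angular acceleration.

I_rod = (1/12)ML² = (1/12)(3.52)(0.904)² = 0.2397 kg·m².
I_balls = 2·m·(L/2)² = 2(0.280)(0.4520)² = 0.1144 kg·m².
Total I = 0.3541 kg·m².
τ = F·(L/2) = (27.4)(0.452) = 12.38 N·m.
α = τ/I = 12.38/0.3541 = 34.97 rad/s².

α ≈ 35.0 rad/s²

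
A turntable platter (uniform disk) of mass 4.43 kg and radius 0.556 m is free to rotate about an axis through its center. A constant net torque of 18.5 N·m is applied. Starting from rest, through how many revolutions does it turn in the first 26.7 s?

≈ 1530 revolutions

I = ½MR² = (1/2)(4.43)(0.556)² = 0.6847 kg·m².
α = τ/I = 18.5/0.6847 = 27.02 rad/s².
θ = ½αt² = ½(27.02)(26.7)² = 9630 rad.
Revolutions = θ/(2π) = 1533.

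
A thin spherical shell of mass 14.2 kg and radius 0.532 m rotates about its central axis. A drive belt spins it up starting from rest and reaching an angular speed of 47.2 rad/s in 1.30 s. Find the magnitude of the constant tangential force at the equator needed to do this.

F ≈ 183 N

I = (2/3)MR² = (2/3)(14.2)(0.532)² = 2.679 kg·m².
α = Δω/Δt = (47.2 − 0)/1.30 = 36.31 rad/s².
The required torque is τ = Iα = (2.679)(36.31) = 97.28 N·m.
A tangential force at the equator gives τ = FR, so F = τ/R = 97.28/0.532 = 182.9 N.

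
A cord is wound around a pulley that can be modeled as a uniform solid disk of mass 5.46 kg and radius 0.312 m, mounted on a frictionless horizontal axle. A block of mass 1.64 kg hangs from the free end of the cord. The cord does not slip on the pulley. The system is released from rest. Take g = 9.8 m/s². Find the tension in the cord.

I = ½MR² = (1/2)(5.46)(0.312)² = 0.2657 kg·m².
Block: mg − T = ma. Pulley: TR = Iα. No-slip: a = αR, so T = (I/R²)a = 2.730·a.
Then mg = (m + 2.730)a, so a = (1.64)(9.8)/(1.64 + 2.730) = 3.678 m/s².
T = 2.730·a = 10.04 N.

T ≈ 10.0 N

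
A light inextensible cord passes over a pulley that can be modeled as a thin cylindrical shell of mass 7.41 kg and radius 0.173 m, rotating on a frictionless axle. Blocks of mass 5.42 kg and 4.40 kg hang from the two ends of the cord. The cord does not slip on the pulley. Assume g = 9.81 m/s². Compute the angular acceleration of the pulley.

I = MR² = (7.41)(0.173)² = 0.2218 kg·m².
Heavier block: m₁g − T₁ = m₁a. Lighter block: T₂ − m₂g = m₂a.
Pulley: (T₁ − T₂)R = Iα = I(a/R), so T₁ − T₂ = (I/R²)a = 1·M_p a = 7.410·a.
Adding the three: (m₁ − m₂)g = (m₁ + m₂ + 7.410)a, so a = (5.42 − 4.40)(9.81)/(5.42 + 4.40 + 7.410) = 0.5807 m/s².
α = a/R = 0.5807/0.173 = 3.357 rad/s².

α ≈ 3.36 rad/s²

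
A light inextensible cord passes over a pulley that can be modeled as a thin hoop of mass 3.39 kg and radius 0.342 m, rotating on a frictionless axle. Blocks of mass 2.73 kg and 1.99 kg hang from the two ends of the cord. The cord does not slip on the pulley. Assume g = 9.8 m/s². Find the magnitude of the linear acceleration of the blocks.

a ≈ 0.894 m/s²

I = MR² = (3.39)(0.342)² = 0.3965 kg·m².
Heavier block: m₁g − T₁ = m₁a. Lighter block: T₂ − m₂g = m₂a.
Pulley: (T₁ − T₂)R = Iα = I(a/R), so T₁ − T₂ = (I/R²)a = 1·M_p a = 3.390·a.
Adding the three: (m₁ − m₂)g = (m₁ + m₂ + 3.390)a, so a = (2.73 − 1.99)(9.8)/(2.73 + 1.99 + 3.390) = 0.8942 m/s².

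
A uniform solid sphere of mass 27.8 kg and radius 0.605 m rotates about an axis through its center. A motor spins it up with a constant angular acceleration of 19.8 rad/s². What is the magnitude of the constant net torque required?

I = (2/5)MR² = (2/5)(27.8)(0.605)² = 4.070 kg·m².
τ = Iα = (4.070)(19.80) = 80.59 N·m.

τ ≈ 80.6 N·m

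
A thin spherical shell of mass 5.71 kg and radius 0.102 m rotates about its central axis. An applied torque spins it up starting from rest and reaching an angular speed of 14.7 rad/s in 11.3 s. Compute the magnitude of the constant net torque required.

τ ≈ 0.0515 N·m

I = (2/3)MR² = (2/3)(5.71)(0.102)² = 0.03960 kg·m².
α = Δω/Δt = (14.7 − 0)/11.3 = 1.301 rad/s².
τ = Iα = (0.03960)(1.301) = 0.05152 N·m.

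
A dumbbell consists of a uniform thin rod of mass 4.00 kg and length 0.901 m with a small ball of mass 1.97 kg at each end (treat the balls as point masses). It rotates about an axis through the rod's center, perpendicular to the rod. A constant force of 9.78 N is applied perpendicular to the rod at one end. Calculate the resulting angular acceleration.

α ≈ 4.12 rad/s²

I_rod = (1/12)ML² = (1/12)(4.00)(0.901)² = 0.2706 kg·m².
I_balls = 2·m·(L/2)² = 2(1.97)(0.4505)² = 0.7996 kg·m².
Total I = 1.070 kg·m².
τ = F·(L/2) = (9.78)(0.451) = 4.406 N·m.
α = τ/I = 4.406/1.070 = 4.117 rad/s².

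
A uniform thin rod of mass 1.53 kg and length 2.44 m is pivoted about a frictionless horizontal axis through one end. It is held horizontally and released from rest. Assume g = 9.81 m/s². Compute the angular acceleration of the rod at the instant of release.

About the pivot, I = (1/3)ML² = (1/3)(1.53)(2.44)² = 3.036 kg·m².
The weight acts at the center, a distance L/2 = 1.220 m from the pivot; τ = Mg(L/2) = 18.31 N·m.
α = τ/I = 18.31/3.036 = 6.031 rad/s².

α ≈ 6.03 rad/s²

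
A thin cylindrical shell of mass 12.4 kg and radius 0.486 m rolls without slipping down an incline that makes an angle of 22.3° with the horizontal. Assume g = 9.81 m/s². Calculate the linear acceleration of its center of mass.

a ≈ 1.86 m/s²

Translation along the incline: Mg sinθ − f = Ma.
Rotation about the center: fR = Iα with I = MR². No-slip gives a = αR, so f = (I/R²)a = M a.
Substituting: Mg sinθ = (1 + 1.000)Ma, so a = g sinθ/(1 + 1.000) = (9.81) sin 22.3° / 2.000 = 1.861 m/s².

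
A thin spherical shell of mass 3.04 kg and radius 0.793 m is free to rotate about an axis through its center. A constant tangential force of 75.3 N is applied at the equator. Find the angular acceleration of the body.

α ≈ 46.9 rad/s²

I = (2/3)MR² = (2/3)(3.04)(0.793)² = 1.274 kg·m².
τ = F R = (75.3)(0.793) = 59.71 N·m.
Newton's second law for rotation, τ = Iα, gives α = τ/I = 59.71/1.274 = 46.85 rad/s².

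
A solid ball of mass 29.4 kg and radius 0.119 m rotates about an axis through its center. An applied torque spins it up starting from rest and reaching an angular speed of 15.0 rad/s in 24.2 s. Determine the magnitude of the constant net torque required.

I = (2/5)MR² = (2/5)(29.4)(0.119)² = 0.1665 kg·m².
α = Δω/Δt = (15.0 − 0)/24.2 = 0.6198 rad/s².
τ = Iα = (0.1665)(0.6198) = 0.1032 N·m.

τ ≈ 0.103 N·m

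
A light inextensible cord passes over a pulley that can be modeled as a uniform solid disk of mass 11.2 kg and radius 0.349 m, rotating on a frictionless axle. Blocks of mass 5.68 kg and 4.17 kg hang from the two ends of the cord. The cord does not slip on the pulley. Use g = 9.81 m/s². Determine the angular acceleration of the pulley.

α ≈ 2.75 rad/s²

I = ½MR² = (1/2)(11.2)(0.349)² = 0.6821 kg·m².
Heavier block: m₁g − T₁ = m₁a. Lighter block: T₂ − m₂g = m₂a.
Pulley: (T₁ − T₂)R = Iα = I(a/R), so T₁ − T₂ = (I/R²)a = (1/2)M_p a = 5.600·a.
Adding the three: (m₁ − m₂)g = (m₁ + m₂ + 5.600)a, so a = (5.68 − 4.17)(9.81)/(5.68 + 4.17 + 5.600) = 0.9588 m/s².
α = a/R = 0.9588/0.349 = 2.747 rad/s².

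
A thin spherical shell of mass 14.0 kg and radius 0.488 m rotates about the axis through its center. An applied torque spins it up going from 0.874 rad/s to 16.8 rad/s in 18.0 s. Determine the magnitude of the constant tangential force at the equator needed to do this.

I = (2/3)MR² = (2/3)(14.0)(0.488)² = 2.223 kg·m².
α = Δω/Δt = (16.8 − 0.874)/18.0 = 0.8848 rad/s².
The required torque is τ = Iα = (2.223)(0.8848) = 1.967 N·m.
A tangential force at the equator gives τ = FR, so F = τ/R = 1.967/0.488 = 4.030 N.

F ≈ 4.03 N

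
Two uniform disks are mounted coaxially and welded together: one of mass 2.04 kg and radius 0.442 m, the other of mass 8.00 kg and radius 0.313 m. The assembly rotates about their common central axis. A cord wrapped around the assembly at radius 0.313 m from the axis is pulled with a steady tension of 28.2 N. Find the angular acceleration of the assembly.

α ≈ 14.9 rad/s²

I = ½M₁R₁² + ½M₂R₂² = ½(2.04)(0.442)² + ½(8.00)(0.313)² = 0.5911 kg·m².
τ = F r = (28.2)(0.313) = 8.827 N·m.
α = τ/I = 8.827/0.5911 = 14.93 rad/s².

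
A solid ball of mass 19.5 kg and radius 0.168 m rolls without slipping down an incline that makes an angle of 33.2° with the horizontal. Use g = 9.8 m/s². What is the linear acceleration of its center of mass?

a ≈ 3.83 m/s²

Translation along the incline: Mg sinθ − f = Ma.
Rotation about the center: fR = Iα with I = (2/5)MR². No-slip gives a = αR, so f = (I/R²)a = (2/5)M a.
Substituting: Mg sinθ = (1 + 0.4000)Ma, so a = g sinθ/(1 + 0.4000) = (9.8) sin 33.2° / 1.400 = 3.833 m/s².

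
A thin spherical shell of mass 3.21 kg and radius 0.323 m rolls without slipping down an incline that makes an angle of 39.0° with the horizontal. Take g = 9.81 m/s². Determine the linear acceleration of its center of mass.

a ≈ 3.70 m/s²

Translation along the incline: Mg sinθ − f = Ma.
Rotation about the center: fR = Iα with I = (2/3)MR². No-slip gives a = αR, so f = (I/R²)a = (2/3)M a.
Substituting: Mg sinθ = (1 + 0.6667)Ma, so a = g sinθ/(1 + 0.6667) = (9.81) sin 39.0° / 1.667 = 3.704 m/s².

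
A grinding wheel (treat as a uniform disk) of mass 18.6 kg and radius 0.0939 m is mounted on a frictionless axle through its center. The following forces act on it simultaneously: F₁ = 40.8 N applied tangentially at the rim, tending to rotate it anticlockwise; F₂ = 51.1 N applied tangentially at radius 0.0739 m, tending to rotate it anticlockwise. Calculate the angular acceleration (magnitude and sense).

I = ½MR² = (1/2)(18.6)(0.0939)² = 0.08200 kg·m².
Taking anticlockwise as positive: τ₁ = +(40.8)(0.0939) = +3.831 N·m; τ₂ = +(51.1)(0.0739) = +3.776 N·m.
Net torque τ = 7.607 N·m.
α = τ/I = 7.607/0.08200 = 92.77 rad/s².

α ≈ 92.8 rad/s², anticlockwise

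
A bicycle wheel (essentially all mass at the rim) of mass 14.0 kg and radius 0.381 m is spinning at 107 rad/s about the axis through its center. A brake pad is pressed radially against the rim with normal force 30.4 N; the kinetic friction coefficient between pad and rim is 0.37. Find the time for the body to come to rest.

I = MR² = (14.0)(0.381)² = 2.032 kg·m².
Friction force f = μN = (0.37)(30.4) = 11.25 N at the rim; torque magnitude τ = fR = 4.285 N·m, opposing ω.
|α| = τ/I = 4.285/2.032 = 2.109 rad/s² (deceleration).
0 = ω₀ − |α|t ⇒ t = ω₀/|α| = 107/2.109 = 50.74 s.

t ≈ 50.7 s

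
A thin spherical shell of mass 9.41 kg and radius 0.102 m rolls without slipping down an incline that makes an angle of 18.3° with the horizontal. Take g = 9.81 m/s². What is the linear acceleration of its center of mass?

a ≈ 1.85 m/s²

Translation along the incline: Mg sinθ − f = Ma.
Rotation about the center: fR = Iα with I = (2/3)MR². No-slip gives a = αR, so f = (I/R²)a = (2/3)M a.
Substituting: Mg sinθ = (1 + 0.6667)Ma, so a = g sinθ/(1 + 0.6667) = (9.81) sin 18.3° / 1.667 = 1.848 m/s².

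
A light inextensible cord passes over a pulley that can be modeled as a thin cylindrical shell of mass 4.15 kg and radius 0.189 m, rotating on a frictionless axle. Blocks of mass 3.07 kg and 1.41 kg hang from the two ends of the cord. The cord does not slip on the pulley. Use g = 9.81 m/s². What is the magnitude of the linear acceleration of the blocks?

a ≈ 1.89 m/s²

I = MR² = (4.15)(0.189)² = 0.1482 kg·m².
Heavier block: m₁g − T₁ = m₁a. Lighter block: T₂ − m₂g = m₂a.
Pulley: (T₁ − T₂)R = Iα = I(a/R), so T₁ − T₂ = (I/R²)a = 1·M_p a = 4.150·a.
Adding the three: (m₁ − m₂)g = (m₁ + m₂ + 4.150)a, so a = (3.07 − 1.41)(9.81)/(3.07 + 1.41 + 4.150) = 1.887 m/s².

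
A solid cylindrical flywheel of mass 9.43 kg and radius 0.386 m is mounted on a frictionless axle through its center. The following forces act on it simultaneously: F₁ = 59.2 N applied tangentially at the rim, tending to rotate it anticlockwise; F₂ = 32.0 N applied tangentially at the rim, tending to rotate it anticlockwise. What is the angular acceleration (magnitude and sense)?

I = ½MR² = (1/2)(9.43)(0.386)² = 0.7025 kg·m².
Taking anticlockwise as positive: τ₁ = +(59.2)(0.386) = +22.85 N·m; τ₂ = +(32.0)(0.386) = +12.35 N·m.
Net torque τ = 35.20 N·m.
α = τ/I = 35.20/0.7025 = 50.11 rad/s².

α ≈ 50.1 rad/s², anticlockwise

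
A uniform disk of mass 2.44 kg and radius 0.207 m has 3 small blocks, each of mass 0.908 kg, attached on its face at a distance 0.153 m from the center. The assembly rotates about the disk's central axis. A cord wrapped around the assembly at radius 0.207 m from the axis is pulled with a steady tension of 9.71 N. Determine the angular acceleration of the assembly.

α ≈ 17.3 rad/s²

I_disk = ½MR² = ½(2.44)(0.207)² = 0.05228 kg·m².
I_blocks = 3·m·r² = 3(0.908)(0.153)² = 0.06377 kg·m².
Total I = 0.1160 kg·m².
τ = F r = (9.71)(0.207) = 2.010 N·m.
α = τ/I = 2.010/0.1160 = 17.32 rad/s².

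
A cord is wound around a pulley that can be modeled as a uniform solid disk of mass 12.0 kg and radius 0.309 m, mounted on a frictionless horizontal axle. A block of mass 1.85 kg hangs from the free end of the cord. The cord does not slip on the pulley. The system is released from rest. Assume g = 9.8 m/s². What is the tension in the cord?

T ≈ 13.9 N

I = ½MR² = (1/2)(12.0)(0.309)² = 0.5729 kg·m².
Block: mg − T = ma. Pulley: TR = Iα. No-slip: a = αR, so T = (I/R²)a = 6.000·a.
Then mg = (m + 6.000)a, so a = (1.85)(9.8)/(1.85 + 6.000) = 2.310 m/s².
T = 6.000·a = 13.86 N.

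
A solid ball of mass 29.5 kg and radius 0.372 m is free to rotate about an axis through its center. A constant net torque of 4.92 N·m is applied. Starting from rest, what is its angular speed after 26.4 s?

I = (2/5)MR² = (2/5)(29.5)(0.372)² = 1.633 kg·m².
α = τ/I = 4.92/1.633 = 3.013 rad/s².
ω = ω₀ + αt = 0 + (3.013)(26.4) = 79.54 rad/s.

ω ≈ 79.5 rad/s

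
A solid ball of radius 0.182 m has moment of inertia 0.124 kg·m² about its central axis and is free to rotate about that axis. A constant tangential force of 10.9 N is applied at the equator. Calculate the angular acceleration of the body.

α ≈ 16.0 rad/s²

τ = F R = (10.9)(0.182) = 1.984 N·m.
From τ = Iα: α = 1.984/0.1240 = 16.00 rad/s².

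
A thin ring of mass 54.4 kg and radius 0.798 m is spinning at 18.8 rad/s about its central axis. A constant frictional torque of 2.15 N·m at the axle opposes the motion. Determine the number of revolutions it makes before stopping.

≈ 453 revolutions

I = MR² = (54.4)(0.798)² = 34.64 kg·m².
The net torque has magnitude 2.15 N·m, opposing ω.
|α| = τ/I = 2.150/34.64 = 0.06206 rad/s² (deceleration).
ω² = ω₀² − 2|α|θ with ω = 0 ⇒ θ = ω₀²/(2|α|) = 2847 rad = 453.2 rev.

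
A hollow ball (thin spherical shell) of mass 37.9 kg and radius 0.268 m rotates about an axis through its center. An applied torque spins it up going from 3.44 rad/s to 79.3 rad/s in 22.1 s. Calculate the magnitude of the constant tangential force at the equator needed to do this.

F ≈ 23.2 N

I = (2/3)MR² = (2/3)(37.9)(0.268)² = 1.815 kg·m².
α = Δω/Δt = (79.3 − 3.44)/22.1 = 3.433 rad/s².
The required torque is τ = Iα = (1.815)(3.433) = 6.229 N·m.
A tangential force at the equator gives τ = FR, so F = τ/R = 6.229/0.268 = 23.24 N.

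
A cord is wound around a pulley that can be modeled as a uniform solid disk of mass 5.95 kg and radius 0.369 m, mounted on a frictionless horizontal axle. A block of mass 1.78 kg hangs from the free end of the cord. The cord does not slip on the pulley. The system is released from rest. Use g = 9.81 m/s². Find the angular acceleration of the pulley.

I = ½MR² = (1/2)(5.95)(0.369)² = 0.4051 kg·m².
Block: mg − T = ma. Pulley: TR = Iα. No-slip: a = αR, so T = (I/R²)a = 2.975·a.
Then mg = (m + 2.975)a, so a = (1.78)(9.81)/(1.78 + 2.975) = 3.672 m/s².
α = a/R = 3.672/0.369 = 9.952 rad/s².

α ≈ 9.95 rad/s²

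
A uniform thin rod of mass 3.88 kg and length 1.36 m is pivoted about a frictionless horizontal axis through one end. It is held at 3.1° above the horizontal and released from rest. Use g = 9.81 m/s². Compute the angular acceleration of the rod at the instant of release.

About the pivot, I = (1/3)ML² = (1/3)(3.88)(1.36)² = 2.392 kg·m².
The weight acts at the center, a distance L/2 = 0.6800 m from the pivot; τ = Mg(L/2) cos 3.1° = 25.84 N·m.
α = τ/I = 25.84/2.392 = 10.80 rad/s².
(Equivalently α = (3g/(2L)) cos 3.1° = 10.80 rad/s².)

α ≈ 10.8 rad/s²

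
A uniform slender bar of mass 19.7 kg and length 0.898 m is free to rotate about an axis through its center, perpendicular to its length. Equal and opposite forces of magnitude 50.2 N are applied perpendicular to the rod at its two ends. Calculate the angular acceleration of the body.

α ≈ 34.1 rad/s²

I = (1/12)ML² = (1/12)(19.7)(0.898)² = 1.324 kg·m².
The couple gives τ = F·(L/2) + F·(L/2) = F L = (50.2)(0.898) = 45.08 N·m.
Newton's second law for rotation, τ = Iα, gives α = τ/I = 45.08/1.324 = 34.05 rad/s².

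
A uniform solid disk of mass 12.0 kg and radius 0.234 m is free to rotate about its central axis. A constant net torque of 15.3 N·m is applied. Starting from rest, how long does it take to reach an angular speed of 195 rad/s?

t ≈ 4.19 s

I = ½MR² = (1/2)(12.0)(0.234)² = 0.3285 kg·m².
α = τ/I = 15.3/0.3285 = 46.57 rad/s².
ω = αt ⇒ t = ω/α = 195/46.57 = 4.187 s.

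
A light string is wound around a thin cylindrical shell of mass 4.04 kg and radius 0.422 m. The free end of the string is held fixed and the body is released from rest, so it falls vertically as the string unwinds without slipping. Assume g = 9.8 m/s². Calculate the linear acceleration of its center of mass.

a ≈ 4.90 m/s²

Translation: Mg − T = Ma. Rotation about the center: TR = Iα with I = MR².
With a = αR: T = (I/R²)a = M a, so Mg = (1 + 1.000)Ma.
a = g/(1 + 1.000) = 9.8/2.000 = 4.900 m/s².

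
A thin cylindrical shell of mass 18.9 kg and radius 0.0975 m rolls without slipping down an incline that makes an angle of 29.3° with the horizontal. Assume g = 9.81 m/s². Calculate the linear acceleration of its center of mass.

a ≈ 2.40 m/s²

Translation along the incline: Mg sinθ − f = Ma.
Rotation about the center: fR = Iα with I = MR². No-slip gives a = αR, so f = (I/R²)a = M a.
Substituting: Mg sinθ = (1 + 1.000)Ma, so a = g sinθ/(1 + 1.000) = (9.81) sin 29.3° / 2.000 = 2.400 m/s².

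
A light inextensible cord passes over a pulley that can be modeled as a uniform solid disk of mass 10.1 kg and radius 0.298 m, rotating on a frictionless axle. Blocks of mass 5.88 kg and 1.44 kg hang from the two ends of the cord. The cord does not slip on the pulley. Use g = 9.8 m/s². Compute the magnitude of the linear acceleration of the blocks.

I = ½MR² = (1/2)(10.1)(0.298)² = 0.4485 kg·m².
Heavier block: m₁g − T₁ = m₁a. Lighter block: T₂ − m₂g = m₂a.
Pulley: (T₁ − T₂)R = Iα = I(a/R), so T₁ − T₂ = (I/R²)a = (1/2)M_p a = 5.050·a.
Adding the three: (m₁ − m₂)g = (m₁ + m₂ + 5.050)a, so a = (5.88 − 1.44)(9.8)/(5.88 + 1.44 + 5.050) = 3.518 m/s².

a ≈ 3.52 m/s²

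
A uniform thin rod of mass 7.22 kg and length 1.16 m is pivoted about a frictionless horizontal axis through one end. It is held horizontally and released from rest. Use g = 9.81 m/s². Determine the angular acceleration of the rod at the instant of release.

About the pivot, I = (1/3)ML² = (1/3)(7.22)(1.16)² = 3.238 kg·m².
The weight acts at the center, a distance L/2 = 0.5800 m from the pivot; τ = Mg(L/2) = 41.08 N·m.
α = τ/I = 41.08/3.238 = 12.69 rad/s².

α ≈ 12.7 rad/s²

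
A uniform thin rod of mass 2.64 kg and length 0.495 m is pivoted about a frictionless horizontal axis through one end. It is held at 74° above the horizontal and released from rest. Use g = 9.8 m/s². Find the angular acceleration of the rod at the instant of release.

About the pivot, I = (1/3)ML² = (1/3)(2.64)(0.495)² = 0.2156 kg·m².
The weight acts at the center, a distance L/2 = 0.2475 m from the pivot; τ = Mg(L/2) cos 74° = 1.765 N·m.
α = τ/I = 1.765/0.2156 = 8.186 rad/s².
(Equivalently α = (3g/(2L)) cos 74° = 8.186 rad/s².)

α ≈ 8.19 rad/s²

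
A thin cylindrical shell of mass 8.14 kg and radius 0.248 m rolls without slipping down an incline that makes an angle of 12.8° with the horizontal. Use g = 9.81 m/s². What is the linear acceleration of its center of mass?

a ≈ 1.09 m/s²

Translation along the incline: Mg sinθ − f = Ma.
Rotation about the center: fR = Iα with I = MR². No-slip gives a = αR, so f = (I/R²)a = M a.
Substituting: Mg sinθ = (1 + 1.000)Ma, so a = g sinθ/(1 + 1.000) = (9.81) sin 12.8° / 2.000 = 1.087 m/s².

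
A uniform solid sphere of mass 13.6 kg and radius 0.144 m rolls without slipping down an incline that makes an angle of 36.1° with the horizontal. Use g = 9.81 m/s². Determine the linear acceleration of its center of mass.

a ≈ 4.13 m/s²

Translation along the incline: Mg sinθ − f = Ma.
Rotation about the center: fR = Iα with I = (2/5)MR². No-slip gives a = αR, so f = (I/R²)a = (2/5)M a.
Substituting: Mg sinθ = (1 + 0.4000)Ma, so a = g sinθ/(1 + 0.4000) = (9.81) sin 36.1° / 1.400 = 4.129 m/s².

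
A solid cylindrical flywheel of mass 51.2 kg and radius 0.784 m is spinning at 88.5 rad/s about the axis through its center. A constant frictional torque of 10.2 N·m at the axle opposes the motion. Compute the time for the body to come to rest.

I = ½MR² = (1/2)(51.2)(0.784)² = 15.74 kg·m².
The net torque has magnitude 10.2 N·m, opposing ω.
|α| = τ/I = 10.20/15.74 = 0.6482 rad/s² (deceleration).
0 = ω₀ − |α|t ⇒ t = ω₀/|α| = 88.5/0.6482 = 136.5 s.

t ≈ 137 s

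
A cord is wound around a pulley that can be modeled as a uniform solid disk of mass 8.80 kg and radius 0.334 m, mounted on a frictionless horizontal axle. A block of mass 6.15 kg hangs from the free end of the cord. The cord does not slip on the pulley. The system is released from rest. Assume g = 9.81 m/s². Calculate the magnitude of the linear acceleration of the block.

a ≈ 5.72 m/s²

I = ½MR² = (1/2)(8.80)(0.334)² = 0.4908 kg·m².
Block: mg − T = ma. Pulley: TR = Iα. No-slip: a = αR, so T = (I/R²)a = 4.400·a.
Then mg = (m + 4.400)a, so a = (6.15)(9.81)/(6.15 + 4.400) = 5.719 m/s².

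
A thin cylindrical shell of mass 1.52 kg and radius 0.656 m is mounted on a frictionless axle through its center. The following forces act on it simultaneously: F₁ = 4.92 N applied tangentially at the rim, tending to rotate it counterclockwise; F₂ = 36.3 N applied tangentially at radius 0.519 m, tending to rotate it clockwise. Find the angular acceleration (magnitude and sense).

I = MR² = (1.52)(0.656)² = 0.6541 kg·m².
Taking counterclockwise as positive: τ₁ = +(4.92)(0.656) = +3.228 N·m; τ₂ = −(36.3)(0.519) = −18.84 N·m.
Net torque τ = -15.61 N·m.
α = τ/I = -15.61/0.6541 = -23.87 rad/s².

α ≈ 23.9 rad/s², clockwise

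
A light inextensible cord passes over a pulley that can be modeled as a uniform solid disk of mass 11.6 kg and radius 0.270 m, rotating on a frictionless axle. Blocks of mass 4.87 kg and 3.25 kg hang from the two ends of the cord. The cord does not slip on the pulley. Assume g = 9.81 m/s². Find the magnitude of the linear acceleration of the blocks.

I = ½MR² = (1/2)(11.6)(0.270)² = 0.4228 kg·m².
Heavier block: m₁g − T₁ = m₁a. Lighter block: T₂ − m₂g = m₂a.
Pulley: (T₁ − T₂)R = Iα = I(a/R), so T₁ − T₂ = (I/R²)a = (1/2)M_p a = 5.800·a.
Adding the three: (m₁ − m₂)g = (m₁ + m₂ + 5.800)a, so a = (4.87 − 3.25)(9.81)/(4.87 + 3.25 + 5.800) = 1.142 m/s².

a ≈ 1.14 m/s²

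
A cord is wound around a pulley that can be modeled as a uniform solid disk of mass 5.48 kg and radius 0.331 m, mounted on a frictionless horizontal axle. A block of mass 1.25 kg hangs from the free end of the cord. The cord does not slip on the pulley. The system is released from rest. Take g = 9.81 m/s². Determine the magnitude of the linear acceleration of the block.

a ≈ 3.07 m/s²

I = ½MR² = (1/2)(5.48)(0.331)² = 0.3002 kg·m².
Block: mg − T = ma. Pulley: TR = Iα. No-slip: a = αR, so T = (I/R²)a = 2.740·a.
Then mg = (m + 2.740)a, so a = (1.25)(9.81)/(1.25 + 2.740) = 3.073 m/s².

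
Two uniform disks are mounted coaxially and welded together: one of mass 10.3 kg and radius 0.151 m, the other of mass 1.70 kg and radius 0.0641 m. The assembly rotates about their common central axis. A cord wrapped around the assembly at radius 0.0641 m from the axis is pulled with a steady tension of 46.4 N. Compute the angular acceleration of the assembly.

α ≈ 24.6 rad/s²

I = ½M₁R₁² + ½M₂R₂² = ½(10.3)(0.151)² + ½(1.70)(0.0641)² = 0.1209 kg·m².
τ = F r = (46.4)(0.0641) = 2.974 N·m.
α = τ/I = 2.974/0.1209 = 24.60 rad/s².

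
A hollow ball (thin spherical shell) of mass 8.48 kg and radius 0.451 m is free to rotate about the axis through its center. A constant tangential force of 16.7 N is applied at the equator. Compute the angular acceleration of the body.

I = (2/3)MR² = (2/3)(8.48)(0.451)² = 1.150 kg·m².
τ = F R = (16.7)(0.451) = 7.532 N·m.
From τ = Iα: α = 7.532/1.150 = 6.550 rad/s².

α ≈ 6.55 rad/s²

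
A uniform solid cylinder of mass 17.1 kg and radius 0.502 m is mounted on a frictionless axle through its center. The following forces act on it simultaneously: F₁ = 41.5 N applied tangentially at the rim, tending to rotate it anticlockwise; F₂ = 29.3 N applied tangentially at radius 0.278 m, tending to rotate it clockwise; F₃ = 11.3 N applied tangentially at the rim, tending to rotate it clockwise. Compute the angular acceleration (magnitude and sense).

I = ½MR² = (1/2)(17.1)(0.502)² = 2.155 kg·m².
Taking anticlockwise as positive: τ₁ = +(41.5)(0.502) = +20.83 N·m; τ₂ = −(29.3)(0.278) = −8.145 N·m; τ₃ = −(11.3)(0.502) = −5.673 N·m.
Net torque τ = 7.015 N·m.
α = τ/I = 7.015/2.155 = 3.256 rad/s².

α ≈ 3.26 rad/s², anticlockwise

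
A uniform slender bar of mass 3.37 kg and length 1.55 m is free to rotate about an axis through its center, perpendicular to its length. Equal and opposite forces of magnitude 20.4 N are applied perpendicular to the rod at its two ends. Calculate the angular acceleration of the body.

α ≈ 46.9 rad/s²

I = (1/12)ML² = (1/12)(3.37)(1.55)² = 0.6747 kg·m².
The couple gives τ = F·(L/2) + F·(L/2) = F L = (20.4)(1.55) = 31.62 N·m.
Newton's second law for rotation, τ = Iα, gives α = τ/I = 31.62/0.6747 = 46.87 rad/s².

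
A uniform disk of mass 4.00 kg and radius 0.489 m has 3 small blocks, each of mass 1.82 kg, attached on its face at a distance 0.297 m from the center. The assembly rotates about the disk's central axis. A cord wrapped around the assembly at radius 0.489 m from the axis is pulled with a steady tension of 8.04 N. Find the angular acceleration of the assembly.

α ≈ 4.10 rad/s²

I_disk = ½MR² = ½(4.00)(0.489)² = 0.4782 kg·m².
I_blocks = 3·m·r² = 3(1.82)(0.297)² = 0.4816 kg·m².
Total I = 0.9599 kg·m².
τ = F r = (8.04)(0.489) = 3.932 N·m.
α = τ/I = 3.932/0.9599 = 4.096 rad/s².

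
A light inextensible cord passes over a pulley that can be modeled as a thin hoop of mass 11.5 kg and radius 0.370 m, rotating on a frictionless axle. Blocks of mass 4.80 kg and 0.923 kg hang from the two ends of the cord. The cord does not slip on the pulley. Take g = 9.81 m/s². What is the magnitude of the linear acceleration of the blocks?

a ≈ 2.21 m/s²

I = MR² = (11.5)(0.370)² = 1.574 kg·m².
Heavier block: m₁g − T₁ = m₁a. Lighter block: T₂ − m₂g = m₂a.
Pulley: (T₁ − T₂)R = Iα = I(a/R), so T₁ − T₂ = (I/R²)a = 1·M_p a = 11.50·a.
Adding the three: (m₁ − m₂)g = (m₁ + m₂ + 11.50)a, so a = (4.80 − 0.923)(9.81)/(4.80 + 0.923 + 11.50) = 2.208 m/s².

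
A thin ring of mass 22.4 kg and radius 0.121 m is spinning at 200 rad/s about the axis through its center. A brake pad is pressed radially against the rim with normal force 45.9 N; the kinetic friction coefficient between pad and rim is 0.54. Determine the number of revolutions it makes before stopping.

≈ 348 revolutions

I = MR² = (22.4)(0.121)² = 0.3280 kg·m².
Friction force f = μN = (0.54)(45.9) = 24.79 N at the rim; torque magnitude τ = fR = 2.999 N·m, opposing ω.
|α| = τ/I = 2.999/0.3280 = 9.145 rad/s² (deceleration).
ω² = ω₀² − 2|α|θ with ω = 0 ⇒ θ = ω₀²/(2|α|) = 2187 rad = 348.1 rev.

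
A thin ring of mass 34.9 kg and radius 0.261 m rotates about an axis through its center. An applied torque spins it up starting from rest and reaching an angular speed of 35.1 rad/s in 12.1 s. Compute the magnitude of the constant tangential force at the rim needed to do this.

F ≈ 26.4 N

I = MR² = (34.9)(0.261)² = 2.377 kg·m².
α = Δω/Δt = (35.1 − 0)/12.1 = 2.901 rad/s².
The required torque is τ = Iα = (2.377)(2.901) = 6.896 N·m.
A tangential force at the rim gives τ = FR, so F = τ/R = 6.896/0.261 = 26.42 N.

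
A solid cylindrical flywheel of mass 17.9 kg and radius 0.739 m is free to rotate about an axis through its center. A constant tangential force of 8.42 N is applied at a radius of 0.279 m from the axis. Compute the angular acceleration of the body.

α ≈ 0.481 rad/s²

I = ½MR² = (1/2)(17.9)(0.739)² = 4.888 kg·m².
τ = F·r = (8.42)(0.279) = 2.349 N·m.
Newton's second law for rotation, τ = Iα, gives α = τ/I = 2.349/4.888 = 0.4806 rad/s².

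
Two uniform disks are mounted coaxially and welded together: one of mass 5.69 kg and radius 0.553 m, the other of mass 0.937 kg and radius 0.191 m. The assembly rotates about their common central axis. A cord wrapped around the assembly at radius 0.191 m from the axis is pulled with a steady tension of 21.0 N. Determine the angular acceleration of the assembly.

I = ½M₁R₁² + ½M₂R₂² = ½(5.69)(0.553)² + ½(0.937)(0.191)² = 0.8871 kg·m².
τ = F r = (21.0)(0.191) = 4.011 N·m.
α = τ/I = 4.011/0.8871 = 4.521 rad/s².

α ≈ 4.52 rad/s²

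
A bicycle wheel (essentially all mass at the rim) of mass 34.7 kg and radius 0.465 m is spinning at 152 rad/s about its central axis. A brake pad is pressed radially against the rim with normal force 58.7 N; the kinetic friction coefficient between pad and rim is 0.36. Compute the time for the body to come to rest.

I = MR² = (34.7)(0.465)² = 7.503 kg·m².
Friction force f = μN = (0.36)(58.7) = 21.13 N at the rim; torque magnitude τ = fR = 9.826 N·m, opposing ω.
|α| = τ/I = 9.826/7.503 = 1.310 rad/s² (deceleration).
0 = ω₀ − |α|t ⇒ t = ω₀/|α| = 152/1.310 = 116.1 s.

t ≈ 116 s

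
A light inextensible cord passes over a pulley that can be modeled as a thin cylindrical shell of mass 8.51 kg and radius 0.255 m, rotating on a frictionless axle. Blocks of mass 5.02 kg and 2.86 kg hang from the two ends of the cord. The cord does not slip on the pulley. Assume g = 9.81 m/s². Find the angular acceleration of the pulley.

α ≈ 5.07 rad/s²

I = MR² = (8.51)(0.255)² = 0.5534 kg·m².
Heavier block: m₁g − T₁ = m₁a. Lighter block: T₂ − m₂g = m₂a.
Pulley: (T₁ − T₂)R = Iα = I(a/R), so T₁ − T₂ = (I/R²)a = 1·M_p a = 8.510·a.
Adding the three: (m₁ − m₂)g = (m₁ + m₂ + 8.510)a, so a = (5.02 − 2.86)(9.81)/(5.02 + 2.86 + 8.510) = 1.293 m/s².
α = a/R = 1.293/0.255 = 5.070 rad/s².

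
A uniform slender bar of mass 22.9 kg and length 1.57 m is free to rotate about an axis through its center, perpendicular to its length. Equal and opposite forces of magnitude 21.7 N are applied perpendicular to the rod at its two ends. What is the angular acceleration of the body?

I = (1/12)ML² = (1/12)(22.9)(1.57)² = 4.704 kg·m².
The couple gives τ = F·(L/2) + F·(L/2) = F L = (21.7)(1.57) = 34.07 N·m.
Newton's second law for rotation, τ = Iα, gives α = τ/I = 34.07/4.704 = 7.243 rad/s².

α ≈ 7.24 rad/s²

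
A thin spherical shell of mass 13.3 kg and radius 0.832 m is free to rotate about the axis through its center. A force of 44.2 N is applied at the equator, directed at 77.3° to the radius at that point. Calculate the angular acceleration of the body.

α ≈ 5.84 rad/s²

I = (2/3)MR² = (2/3)(13.3)(0.832)² = 6.138 kg·m².
Only the tangential component produces torque: τ = F R sinθ = (44.2)(0.832) sin 77.3° = 35.87 N·m.
Newton's second law for rotation, τ = Iα, gives α = τ/I = 35.87/6.138 = 5.845 rad/s².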